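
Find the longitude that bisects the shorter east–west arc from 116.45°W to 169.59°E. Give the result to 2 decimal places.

153.43°W

Signed shortest Δλ from -116.45° to +169.59° is -73.96°.
Midpoint longitude = -116.45° + (-73.96°)/2 = -116.45° − 36.98° = -153.43°.
(The naïve average (-116.45 + +169.59)/2 = 26.57° is on the wrong side of the globe.)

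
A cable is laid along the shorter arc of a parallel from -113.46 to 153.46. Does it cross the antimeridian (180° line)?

Yes

Naïve |153.46 − -113.46| = 266.92° > 180°, so the shorter arc goes the other way round — across 180°.
Signed shortest Δλ = ((153.46 − -113.46 + 180) mod 360) − 180 = -93.08°.
Going west by 93.08° from -113.46° passes through 180° before reaching +153.46°.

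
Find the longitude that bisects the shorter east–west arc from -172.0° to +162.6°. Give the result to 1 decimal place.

Signed shortest Δλ from -172.0° to +162.6° is -25.4°.
Midpoint longitude = -172.0° + (-25.4°)/2 = -172.0° − 12.7° = -184.7°.
Normalise into (−180°, 180°]: +175.3°.
(The naïve average (-172.0 + +162.6)/2 = -4.7° is on the wrong side of the globe.)

+175.3°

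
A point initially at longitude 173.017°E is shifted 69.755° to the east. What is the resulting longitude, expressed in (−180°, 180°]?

117.228°W

Start at +173.017°; shift +69.755° → +242.772°.
+242.772° lies outside (−180°, 180°]; subtract 360° → -117.228°.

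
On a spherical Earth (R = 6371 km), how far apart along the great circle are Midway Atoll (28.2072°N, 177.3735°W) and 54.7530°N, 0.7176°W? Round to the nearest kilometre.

10785 km

Δλ = -0.7176 − -177.3735 = 176.6559°.
Δφ = 54.7530 − 28.2072 = 26.5458°.
a = sin²(Δφ/2) + cos φ₁ · cos φ₂ · sin²(Δλ/2) = 0.560846.
c = 2·atan2(√a, √(1−a)) = 1.69279 rad → d = 6371·c ≈ 10784.77 km.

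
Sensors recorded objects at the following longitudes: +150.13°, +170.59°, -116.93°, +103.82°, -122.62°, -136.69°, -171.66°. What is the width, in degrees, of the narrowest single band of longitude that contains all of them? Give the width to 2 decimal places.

139.25°

Sort the longitudes: -171.66°, -136.69°, -122.62°, -116.93°, +103.82°, +150.13°, +170.59°.
Eastward gaps between consecutive values (wrapping around): 34.97°, 14.07°, 5.69°, 220.75°, 46.31°, 20.46°, 17.75°.
Largest gap = 220.75° ⇒ minimal covering band is its complement: 360° − 220.75° = 139.25°.
Band runs from +103.82° eastward to -116.93°, crossing the antimeridian.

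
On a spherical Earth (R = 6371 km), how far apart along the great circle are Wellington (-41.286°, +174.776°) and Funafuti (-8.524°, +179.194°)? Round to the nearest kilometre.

Δλ = 179.194 − 174.776 = 4.418°.
Δφ = -8.524 − -41.286 = 32.762°.
a = sin²(Δφ/2) + cos φ₁ · cos φ₂ · sin²(Δλ/2) = 0.080641.
c = 2·atan2(√a, √(1−a)) = 0.57587 rad → d = 6371·c ≈ 3668.88 km.

3669 km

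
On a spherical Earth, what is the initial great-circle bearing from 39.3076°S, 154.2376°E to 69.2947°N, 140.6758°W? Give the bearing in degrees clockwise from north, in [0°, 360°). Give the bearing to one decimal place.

21.4°

Δλ = -140.6758 − 154.2376 = -294.9134°; wrapped into (−180°, 180°]: 65.0866°.
θ = atan2( sin Δλ · cos φ₂ , cos φ₁ · sin φ₂ − sin φ₁ · cos φ₂ · cos Δλ )
  = atan2(0.32066, 0.81813) = 21.402° → normalised to [0°, 360°): 21.402°.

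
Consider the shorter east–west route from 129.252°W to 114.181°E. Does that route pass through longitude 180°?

Naïve |114.181 − -129.252| = 243.433° > 180°, so the shorter arc goes the other way round — across 180°.
Signed shortest Δλ = ((114.181 − -129.252 + 180) mod 360) − 180 = -116.567°.
Going west by 116.567° from -129.252° passes through 180° before reaching +114.181°.

Yes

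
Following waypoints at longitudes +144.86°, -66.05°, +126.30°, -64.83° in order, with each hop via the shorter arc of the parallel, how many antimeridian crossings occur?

Leg 1: +144.86° → -66.05°, shortest Δλ = 149.09° (east) — crosses 180°.
Leg 2: -66.05° → +126.30°, shortest Δλ = -167.65° (west) — crosses 180°.
Leg 3: +126.30° → -64.83°, shortest Δλ = 168.87° (east) — crosses 180°.
Total crossings: 3.

3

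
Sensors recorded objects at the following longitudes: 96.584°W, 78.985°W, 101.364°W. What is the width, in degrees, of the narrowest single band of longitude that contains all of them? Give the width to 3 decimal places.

22.379°

Sort the longitudes: -101.364°, -96.584°, -78.985°.
Eastward gaps between consecutive values (wrapping around): 4.780°, 17.599°, 337.621°.
Largest gap = 337.621° ⇒ minimal covering band is its complement: 360° − 337.621° = 22.379°.
Band runs from -101.364° eastward to -78.985°.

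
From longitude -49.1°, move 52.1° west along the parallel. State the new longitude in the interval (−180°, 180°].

Start at -49.1°; shift −52.1° → -101.2°.
-101.2° already lies in (−180°, 180°].

-101.2°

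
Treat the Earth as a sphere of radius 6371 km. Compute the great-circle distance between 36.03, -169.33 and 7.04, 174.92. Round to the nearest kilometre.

3600 km

Δλ = 174.92 − -169.33 = 344.25°; wrapped into (−180°, 180°]: -15.75°.
Δφ = 7.04 − 36.03 = -28.99°.
a = sin²(Δφ/2) + cos φ₁ · cos φ₂ · sin²(Δλ/2) = 0.077715.
c = 2·atan2(√a, √(1−a)) = 0.56503 rad → d = 6371·c ≈ 3599.83 km.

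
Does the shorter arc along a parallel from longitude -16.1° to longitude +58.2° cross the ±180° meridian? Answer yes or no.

Signed shortest Δλ = ((58.2 − -16.1 + 180) mod 360) − 180 = 74.3°.
Going east by 74.3° from -16.1° reaches +58.2° without touching 180°.

No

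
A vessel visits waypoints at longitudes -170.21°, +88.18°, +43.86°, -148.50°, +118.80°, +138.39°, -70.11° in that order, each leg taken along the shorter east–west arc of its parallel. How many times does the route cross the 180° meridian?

Leg 1: -170.21° → +88.18°, shortest Δλ = -101.61° (west) — crosses 180°.
Leg 2: +88.18° → +43.86°, shortest Δλ = -44.32° (west) — does not cross 180°.
Leg 3: +43.86° → -148.50°, shortest Δλ = 167.64° (east) — crosses 180°.
Leg 4: -148.50° → +118.80°, shortest Δλ = -92.7° (west) — crosses 180°.
Leg 5: +118.80° → +138.39°, shortest Δλ = 19.59° (east) — does not cross 180°.
Leg 6: +138.39° → -70.11°, shortest Δλ = 151.5° (east) — crosses 180°.
Total crossings: 4.

4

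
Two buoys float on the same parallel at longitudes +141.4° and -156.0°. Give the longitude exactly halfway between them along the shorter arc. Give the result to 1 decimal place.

Signed shortest Δλ from +141.4° to -156.0° is +62.6°.
Midpoint longitude = +141.4° + (+62.6°)/2 = +141.4° + 31.3° = +172.7°.
(The naïve average (+141.4 + -156.0)/2 = -7.3° is on the wrong side of the globe.)

+172.7°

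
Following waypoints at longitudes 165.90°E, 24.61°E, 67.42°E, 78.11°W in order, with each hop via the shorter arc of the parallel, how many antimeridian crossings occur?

0

Leg 1: +165.90° → +24.61°, shortest Δλ = -141.29° (west) — does not cross 180°.
Leg 2: +24.61° → +67.42°, shortest Δλ = 42.81° (east) — does not cross 180°.
Leg 3: +67.42° → -78.11°, shortest Δλ = -145.53° (west) — does not cross 180°.
Total crossings: 0.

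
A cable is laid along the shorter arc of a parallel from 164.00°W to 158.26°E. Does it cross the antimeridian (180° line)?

Naïve |158.26 − -164.00| = 322.26° > 180°, so the shorter arc goes the other way round — across 180°.
Signed shortest Δλ = ((158.26 − -164.00 + 180) mod 360) − 180 = -37.74°.
Going west by 37.74° from -164.00° passes through 180° before reaching +158.26°.

Yes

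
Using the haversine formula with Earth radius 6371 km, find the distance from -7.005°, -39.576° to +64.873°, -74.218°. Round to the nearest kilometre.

8488 km

Δλ = -74.218 − -39.576 = -34.642°.
Δφ = 64.873 − -7.005 = 71.878°.
a = sin²(Δφ/2) + cos φ₁ · cos φ₂ · sin²(Δλ/2) = 0.381837.
c = 2·atan2(√a, √(1−a)) = 1.33221 rad → d = 6371·c ≈ 8487.53 km.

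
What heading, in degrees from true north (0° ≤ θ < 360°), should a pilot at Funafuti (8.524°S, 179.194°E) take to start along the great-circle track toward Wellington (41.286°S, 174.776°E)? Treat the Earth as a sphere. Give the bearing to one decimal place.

186.1°

Δλ = 174.776 − 179.194 = -4.418°.
θ = atan2( sin Δλ · cos φ₂ , cos φ₁ · sin φ₂ − sin φ₁ · cos φ₂ · cos Δλ )
  = atan2(-0.05788, -0.54148) = -173.898° → normalised to [0°, 360°): 186.102°.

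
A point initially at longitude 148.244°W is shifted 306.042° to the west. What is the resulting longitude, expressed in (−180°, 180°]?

94.286°W

Start at -148.244°; shift −306.042° → -454.286°.
-454.286° lies outside (−180°, 180°]; add 360° → -94.286°.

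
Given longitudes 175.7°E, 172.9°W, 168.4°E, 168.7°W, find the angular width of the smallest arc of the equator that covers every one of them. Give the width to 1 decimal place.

22.9°

Sort the longitudes: -172.9°, -168.7°, +168.4°, +175.7°.
Eastward gaps between consecutive values (wrapping around): 4.2°, 337.1°, 7.3°, 11.4°.
Largest gap = 337.1° ⇒ minimal covering band is its complement: 360° − 337.1° = 22.9°.
Band runs from +168.4° eastward to -168.7°, crossing the antimeridian.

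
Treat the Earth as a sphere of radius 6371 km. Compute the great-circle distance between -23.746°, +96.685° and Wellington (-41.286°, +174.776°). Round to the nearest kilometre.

Δλ = 174.776 − 96.685 = 78.091°.
Δφ = -41.286 − -23.746 = -17.540°.
a = sin²(Δφ/2) + cos φ₁ · cos φ₂ · sin²(Δλ/2) = 0.296184.
c = 2·atan2(√a, √(1−a)) = 1.15094 rad → d = 6371·c ≈ 7332.62 km.

7333 km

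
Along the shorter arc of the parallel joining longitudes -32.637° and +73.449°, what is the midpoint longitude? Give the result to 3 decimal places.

+20.406°

Signed shortest Δλ from -32.637° to +73.449° is +106.086°.
Midpoint longitude = -32.637° + (+106.086°)/2 = -32.637° + 53.043° = +20.406°.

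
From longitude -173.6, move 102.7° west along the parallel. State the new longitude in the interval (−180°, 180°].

+83.7°

Start at -173.6°; shift −102.7° → -276.3°.
-276.3° lies outside (−180°, 180°]; add 360° → +83.7°.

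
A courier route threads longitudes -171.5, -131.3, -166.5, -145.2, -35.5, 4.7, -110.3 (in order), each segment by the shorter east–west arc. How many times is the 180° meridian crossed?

0

Leg 1: -171.5° → -131.3°, shortest Δλ = 40.2° (east) — does not cross 180°.
Leg 2: -131.3° → -166.5°, shortest Δλ = -35.2° (west) — does not cross 180°.
Leg 3: -166.5° → -145.2°, shortest Δλ = 21.3° (east) — does not cross 180°.
Leg 4: -145.2° → -35.5°, shortest Δλ = 109.7° (east) — does not cross 180°.
Leg 5: -35.5° → +4.7°, shortest Δλ = 40.2° (east) — does not cross 180°.
Leg 6: +4.7° → -110.3°, shortest Δλ = -115.0° (west) — does not cross 180°.
Total crossings: 0.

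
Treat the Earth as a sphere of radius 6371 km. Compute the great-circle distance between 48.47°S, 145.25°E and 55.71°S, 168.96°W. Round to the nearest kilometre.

3167 km

Δλ = -168.96 − 145.25 = -314.21°; wrapped into (−180°, 180°]: 45.79°.
Δφ = -55.71 − -48.47 = -7.24°.
a = sin²(Δφ/2) + cos φ₁ · cos φ₂ · sin²(Δλ/2) = 0.060522.
c = 2·atan2(√a, √(1−a)) = 0.49713 rad → d = 6371·c ≈ 3167.20 km.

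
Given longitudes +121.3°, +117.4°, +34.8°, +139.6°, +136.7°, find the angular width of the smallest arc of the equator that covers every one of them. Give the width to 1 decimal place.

Sort the longitudes: +34.8°, +117.4°, +121.3°, +136.7°, +139.6°.
Eastward gaps between consecutive values (wrapping around): 82.6°, 3.9°, 15.4°, 2.9°, 255.2°.
Largest gap = 255.2° ⇒ minimal covering band is its complement: 360° − 255.2° = 104.8°.
Band runs from +34.8° eastward to +139.6°.

104.8°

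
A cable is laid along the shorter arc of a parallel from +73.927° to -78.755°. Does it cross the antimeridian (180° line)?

Signed shortest Δλ = ((-78.755 − 73.927 + 180) mod 360) − 180 = -152.682°.
Going west by 152.682° from +73.927° reaches -78.755° without touching 180°.

No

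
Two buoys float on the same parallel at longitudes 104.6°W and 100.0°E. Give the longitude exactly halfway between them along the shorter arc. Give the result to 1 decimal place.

177.7°E

Signed shortest Δλ from -104.6° to +100.0° is -155.4°.
Midpoint longitude = -104.6° + (-155.4°)/2 = -104.6° − 77.7° = -182.3°.
Normalise into (−180°, 180°]: +177.7°.
(The naïve average (-104.6 + +100.0)/2 = -2.3° is on the wrong side of the globe.)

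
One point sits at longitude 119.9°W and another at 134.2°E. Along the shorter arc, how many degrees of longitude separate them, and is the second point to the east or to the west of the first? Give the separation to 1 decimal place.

105.9° west

Raw difference: 134.2 − -119.9 = 254.1°.
Normalise into (−180°, 180°]: 254.1° − 360° = -105.9°.
Negative ⇒ the second point lies to the west; separation 105.9°.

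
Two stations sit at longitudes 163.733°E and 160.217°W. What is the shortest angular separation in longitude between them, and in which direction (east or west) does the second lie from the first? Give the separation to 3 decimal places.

Raw difference: -160.217 − 163.733 = -323.95°.
Normalise into (−180°, 180°]: -323.95° + 360° = 36.05°.
Positive ⇒ the second point lies to the east; separation 36.050°.

36.050° east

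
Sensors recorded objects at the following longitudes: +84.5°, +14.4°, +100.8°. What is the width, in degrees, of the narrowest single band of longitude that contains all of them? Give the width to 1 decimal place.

86.4°

Sort the longitudes: +14.4°, +84.5°, +100.8°.
Eastward gaps between consecutive values (wrapping around): 70.1°, 16.3°, 273.6°.
Largest gap = 273.6° ⇒ minimal covering band is its complement: 360° − 273.6° = 86.4°.
Band runs from +14.4° eastward to +100.8°.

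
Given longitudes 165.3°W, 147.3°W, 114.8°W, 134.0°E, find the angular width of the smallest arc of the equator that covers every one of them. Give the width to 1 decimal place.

Sort the longitudes: -165.3°, -147.3°, -114.8°, +134.0°.
Eastward gaps between consecutive values (wrapping around): 18.0°, 32.5°, 248.8°, 60.7°.
Largest gap = 248.8° ⇒ minimal covering band is its complement: 360° − 248.8° = 111.2°.
Band runs from +134.0° eastward to -114.8°, crossing the antimeridian.

111.2°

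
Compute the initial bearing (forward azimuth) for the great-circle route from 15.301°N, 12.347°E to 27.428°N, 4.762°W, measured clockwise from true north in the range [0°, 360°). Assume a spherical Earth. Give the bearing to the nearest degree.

310°

Δλ = -4.762 − 12.347 = -17.109°.
θ = atan2( sin Δλ · cos φ₂ , cos φ₁ · sin φ₂ − sin φ₁ · cos φ₂ · cos Δλ )
  = atan2(-0.26112, 0.22044) = -49.828° → normalised to [0°, 360°): 310.172°.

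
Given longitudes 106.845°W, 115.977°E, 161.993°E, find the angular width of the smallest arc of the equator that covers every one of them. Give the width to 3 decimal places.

137.178°

Sort the longitudes: -106.845°, +115.977°, +161.993°.
Eastward gaps between consecutive values (wrapping around): 222.822°, 46.016°, 91.162°.
Largest gap = 222.822° ⇒ minimal covering band is its complement: 360° − 222.822° = 137.178°.
Band runs from +115.977° eastward to -106.845°, crossing the antimeridian.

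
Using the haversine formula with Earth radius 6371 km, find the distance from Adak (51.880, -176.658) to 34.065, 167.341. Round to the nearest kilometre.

Δλ = 167.341 − -176.658 = 343.999°; wrapped into (−180°, 180°]: -16.001°.
Δφ = 34.065 − 51.880 = -17.815°.
a = sin²(Δφ/2) + cos φ₁ · cos φ₂ · sin²(Δλ/2) = 0.033882.
c = 2·atan2(√a, √(1−a)) = 0.37025 rad → d = 6371·c ≈ 2358.86 km.

2359 km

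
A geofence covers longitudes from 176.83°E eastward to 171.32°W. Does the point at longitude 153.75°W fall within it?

Band width going east from +176.83° to -171.32°: ((-171.32 − 176.83) mod 360) = 11.85°.
Offset of -153.75° east of the west edge: ((-153.75 − 176.83) mod 360) = 29.42°.
29.42° > 11.85° ⇒ outside.

No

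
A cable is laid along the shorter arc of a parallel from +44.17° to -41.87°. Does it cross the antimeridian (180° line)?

Signed shortest Δλ = ((-41.87 − 44.17 + 180) mod 360) − 180 = -86.04°.
Going west by 86.04° from +44.17° reaches -41.87° without touching 180°.

No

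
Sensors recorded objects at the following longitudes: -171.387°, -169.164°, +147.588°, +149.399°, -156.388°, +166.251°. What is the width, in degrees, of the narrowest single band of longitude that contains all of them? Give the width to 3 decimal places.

56.024°

Sort the longitudes: -171.387°, -169.164°, -156.388°, +147.588°, +149.399°, +166.251°.
Eastward gaps between consecutive values (wrapping around): 2.223°, 12.776°, 303.976°, 1.811°, 16.852°, 22.362°.
Largest gap = 303.976° ⇒ minimal covering band is its complement: 360° − 303.976° = 56.024°.
Band runs from +147.588° eastward to -156.388°, crossing the antimeridian.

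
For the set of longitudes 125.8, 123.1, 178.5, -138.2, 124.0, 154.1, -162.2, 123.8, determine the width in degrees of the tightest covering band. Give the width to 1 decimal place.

98.7°

Sort the longitudes: -162.2°, -138.2°, +123.1°, +123.8°, +124.0°, +125.8°, +154.1°, +178.5°.
Eastward gaps between consecutive values (wrapping around): 24.0°, 261.3°, 0.7°, 0.2°, 1.8°, 28.3°, 24.4°, 19.3°.
Largest gap = 261.3° ⇒ minimal covering band is its complement: 360° − 261.3° = 98.7°.
Band runs from +123.1° eastward to -138.2°, crossing the antimeridian.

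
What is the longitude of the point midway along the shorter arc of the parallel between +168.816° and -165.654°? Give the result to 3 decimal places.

-178.419°

Signed shortest Δλ from +168.816° to -165.654° is +25.530°.
Midpoint longitude = +168.816° + (+25.530°)/2 = +168.816° + 12.765° = +181.581°.
Normalise into (−180°, 180°]: -178.419°.
(The naïve average (+168.816 + -165.654)/2 = 1.581° is on the wrong side of the globe.)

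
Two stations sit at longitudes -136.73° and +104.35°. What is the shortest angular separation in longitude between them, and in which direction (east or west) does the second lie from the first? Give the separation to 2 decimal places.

Raw difference: 104.35 − -136.73 = 241.08°.
Normalise into (−180°, 180°]: 241.08° − 360° = -118.92°.
Negative ⇒ the second point lies to the west; separation 118.92°.

118.92° west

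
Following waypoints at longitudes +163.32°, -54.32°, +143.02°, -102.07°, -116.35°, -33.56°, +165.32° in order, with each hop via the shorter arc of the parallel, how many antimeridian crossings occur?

4

Leg 1: +163.32° → -54.32°, shortest Δλ = 142.36° (east) — crosses 180°.
Leg 2: -54.32° → +143.02°, shortest Δλ = -162.66° (west) — crosses 180°.
Leg 3: +143.02° → -102.07°, shortest Δλ = 114.91° (east) — crosses 180°.
Leg 4: -102.07° → -116.35°, shortest Δλ = -14.28° (west) — does not cross 180°.
Leg 5: -116.35° → -33.56°, shortest Δλ = 82.79° (east) — does not cross 180°.
Leg 6: -33.56° → +165.32°, shortest Δλ = -161.12° (west) — crosses 180°.
Total crossings: 4.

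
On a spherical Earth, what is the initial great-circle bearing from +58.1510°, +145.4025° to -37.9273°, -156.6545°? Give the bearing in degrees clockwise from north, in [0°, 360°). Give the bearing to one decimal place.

135.5°

Δλ = -156.6545 − 145.4025 = -302.0570°; wrapped into (−180°, 180°]: 57.9430°.
θ = atan2( sin Δλ · cos φ₂ , cos φ₁ · sin φ₂ − sin φ₁ · cos φ₂ · cos Δλ )
  = atan2(0.66852, -0.67997) = 135.487° → normalised to [0°, 360°): 135.487°.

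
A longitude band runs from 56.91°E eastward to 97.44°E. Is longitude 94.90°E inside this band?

Yes

Band width going east from +56.91° to +97.44°: ((97.44 − 56.91) mod 360) = 40.53°.
Offset of +94.90° east of the west edge: ((94.90 − 56.91) mod 360) = 37.99°.
37.99° ≤ 40.53° ⇒ inside.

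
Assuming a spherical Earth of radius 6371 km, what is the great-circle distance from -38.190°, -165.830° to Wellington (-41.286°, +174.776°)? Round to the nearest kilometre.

Δλ = 174.776 − -165.830 = 340.606°; wrapped into (−180°, 180°]: -19.394°.
Δφ = -41.286 − -38.190 = -3.096°.
a = sin²(Δφ/2) + cos φ₁ · cos φ₂ · sin²(Δλ/2) = 0.017486.
c = 2·atan2(√a, √(1−a)) = 0.26524 rad → d = 6371·c ≈ 1689.87 km.

1690 km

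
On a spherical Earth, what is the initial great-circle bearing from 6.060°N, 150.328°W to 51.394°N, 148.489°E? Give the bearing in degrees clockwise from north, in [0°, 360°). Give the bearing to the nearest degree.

324°

Δλ = 148.489 − -150.328 = 298.817°; wrapped into (−180°, 180°]: -61.183°.
θ = atan2( sin Δλ · cos φ₂ , cos φ₁ · sin φ₂ − sin φ₁ · cos φ₂ · cos Δλ )
  = atan2(-0.54669, 0.74534) = -36.259° → normalised to [0°, 360°): 323.741°.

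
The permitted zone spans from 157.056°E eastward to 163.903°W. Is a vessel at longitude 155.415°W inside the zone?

No

Band width going east from +157.056° to -163.903°: ((-163.903 − 157.056) mod 360) = 39.041°.
Offset of -155.415° east of the west edge: ((-155.415 − 157.056) mod 360) = 47.529°.
47.529° > 39.041° ⇒ outside.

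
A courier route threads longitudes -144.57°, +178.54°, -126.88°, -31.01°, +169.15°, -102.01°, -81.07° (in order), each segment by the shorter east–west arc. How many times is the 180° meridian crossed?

Leg 1: -144.57° → +178.54°, shortest Δλ = -36.89° (west) — crosses 180°.
Leg 2: +178.54° → -126.88°, shortest Δλ = 54.58° (east) — crosses 180°.
Leg 3: -126.88° → -31.01°, shortest Δλ = 95.87° (east) — does not cross 180°.
Leg 4: -31.01° → +169.15°, shortest Δλ = -159.84° (west) — crosses 180°.
Leg 5: +169.15° → -102.01°, shortest Δλ = 88.84° (east) — crosses 180°.
Leg 6: -102.01° → -81.07°, shortest Δλ = 20.94° (east) — does not cross 180°.
Total crossings: 4.

4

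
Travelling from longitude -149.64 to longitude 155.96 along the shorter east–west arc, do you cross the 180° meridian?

Naïve |155.96 − -149.64| = 305.6° > 180°, so the shorter arc goes the other way round — across 180°.
Signed shortest Δλ = ((155.96 − -149.64 + 180) mod 360) − 180 = -54.4°.
Going west by 54.4° from -149.64° passes through 180° before reaching +155.96°.

Yes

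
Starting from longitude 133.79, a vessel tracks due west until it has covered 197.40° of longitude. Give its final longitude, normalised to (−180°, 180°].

-63.61°

Start at +133.79°; shift −197.40° → -63.61°.
-63.61° already lies in (−180°, 180°].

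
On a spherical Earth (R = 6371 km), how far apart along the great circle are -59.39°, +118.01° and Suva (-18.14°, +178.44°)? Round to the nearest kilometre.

Δλ = 178.44 − 118.01 = 60.43°.
Δφ = -18.14 − -59.39 = 41.25°.
a = sin²(Δφ/2) + cos φ₁ · cos φ₂ · sin²(Δλ/2) = 0.246627.
c = 2·atan2(√a, √(1−a)) = 1.03939 rad → d = 6371·c ≈ 6621.96 km.

6622 km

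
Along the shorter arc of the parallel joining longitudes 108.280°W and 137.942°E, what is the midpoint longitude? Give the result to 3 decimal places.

165.169°W

Signed shortest Δλ from -108.280° to +137.942° is -113.778°.
Midpoint longitude = -108.280° + (-113.778°)/2 = -108.280° − 56.889° = -165.169°.
(The naïve average (-108.280 + +137.942)/2 = 14.831° is on the wrong side of the globe.)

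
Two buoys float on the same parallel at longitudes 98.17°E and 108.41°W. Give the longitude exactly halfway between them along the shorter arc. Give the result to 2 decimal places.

Signed shortest Δλ from +98.17° to -108.41° is +153.42°.
Midpoint longitude = +98.17° + (+153.42°)/2 = +98.17° + 76.71° = +174.88°.
(The naïve average (+98.17 + -108.41)/2 = -5.12° is on the wrong side of the globe.)

174.88°E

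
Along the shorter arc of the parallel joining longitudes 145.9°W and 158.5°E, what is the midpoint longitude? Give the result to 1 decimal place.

173.7°W

Signed shortest Δλ from -145.9° to +158.5° is -55.6°.
Midpoint longitude = -145.9° + (-55.6°)/2 = -145.9° − 27.8° = -173.7°.
(The naïve average (-145.9 + +158.5)/2 = 6.3° is on the wrong side of the globe.)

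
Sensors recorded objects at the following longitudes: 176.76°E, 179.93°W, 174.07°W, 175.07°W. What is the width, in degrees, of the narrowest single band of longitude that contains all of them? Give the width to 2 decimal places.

9.17°

Sort the longitudes: -179.93°, -175.07°, -174.07°, +176.76°.
Eastward gaps between consecutive values (wrapping around): 4.86°, 1.00°, 350.83°, 3.31°.
Largest gap = 350.83° ⇒ minimal covering band is its complement: 360° − 350.83° = 9.17°.
Band runs from +176.76° eastward to -174.07°, crossing the antimeridian.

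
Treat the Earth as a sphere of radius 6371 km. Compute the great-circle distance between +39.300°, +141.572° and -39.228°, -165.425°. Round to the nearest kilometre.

10261 km

Δλ = -165.425 − 141.572 = -306.997°; wrapped into (−180°, 180°]: 53.003°.
Δφ = -39.228 − 39.300 = -78.528°.
a = sin²(Δφ/2) + cos φ₁ · cos φ₂ · sin²(Δλ/2) = 0.519913.
c = 2·atan2(√a, √(1−a)) = 1.61063 rad → d = 6371·c ≈ 10261.34 km.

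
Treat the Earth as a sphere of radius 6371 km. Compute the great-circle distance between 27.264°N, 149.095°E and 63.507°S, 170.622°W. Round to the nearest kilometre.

10694 km

Δλ = -170.622 − 149.095 = -319.717°; wrapped into (−180°, 180°]: 40.283°.
Δφ = -63.507 − 27.264 = -90.771°.
a = sin²(Δφ/2) + cos φ₁ · cos φ₂ · sin²(Δλ/2) = 0.553745.
c = 2·atan2(√a, √(1−a)) = 1.67849 rad → d = 6371·c ≈ 10693.68 km.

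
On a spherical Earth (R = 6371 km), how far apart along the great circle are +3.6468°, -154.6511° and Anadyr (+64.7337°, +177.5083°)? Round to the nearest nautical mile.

3859 nmi

Δλ = 177.5083 − -154.6511 = 332.1594°; wrapped into (−180°, 180°]: -27.8406°.
Δφ = 64.7337 − 3.6468 = 61.0869°.
a = sin²(Δφ/2) + cos φ₁ · cos φ₂ · sin²(Δλ/2) = 0.282911.
c = 2·atan2(√a, √(1−a)) = 1.12167 rad → d = 6371·c ≈ 7146.17 km ≈ 3858.62 nmi.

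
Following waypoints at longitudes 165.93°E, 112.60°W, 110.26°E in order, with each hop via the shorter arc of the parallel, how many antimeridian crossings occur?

2

Leg 1: +165.93° → -112.60°, shortest Δλ = 81.47° (east) — crosses 180°.
Leg 2: -112.60° → +110.26°, shortest Δλ = -137.14° (west) — crosses 180°.
Total crossings: 2.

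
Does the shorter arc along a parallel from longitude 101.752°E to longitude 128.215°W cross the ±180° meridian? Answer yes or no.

Naïve |-128.215 − 101.752| = 229.967° > 180°, so the shorter arc goes the other way round — across 180°.
Signed shortest Δλ = ((-128.215 − 101.752 + 180) mod 360) − 180 = 130.033°.
Going east by 130.033° from +101.752° passes through 180° before reaching -128.215°.

Yes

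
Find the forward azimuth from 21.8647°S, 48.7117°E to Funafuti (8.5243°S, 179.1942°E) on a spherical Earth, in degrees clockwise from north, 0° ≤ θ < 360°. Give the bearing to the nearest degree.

117°

Δλ = 179.1942 − 48.7117 = 130.4825°.
θ = atan2( sin Δλ · cos φ₂ , cos φ₁ · sin φ₂ − sin φ₁ · cos φ₂ · cos Δλ )
  = atan2(0.75220, -0.37667) = 116.600° → normalised to [0°, 360°): 116.600°.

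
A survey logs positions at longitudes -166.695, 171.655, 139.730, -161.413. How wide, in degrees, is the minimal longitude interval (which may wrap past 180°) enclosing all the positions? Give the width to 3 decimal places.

58.857°

Sort the longitudes: -166.695°, -161.413°, +139.730°, +171.655°.
Eastward gaps between consecutive values (wrapping around): 5.282°, 301.143°, 31.925°, 21.650°.
Largest gap = 301.143° ⇒ minimal covering band is its complement: 360° − 301.143° = 58.857°.
Band runs from +139.730° eastward to -161.413°, crossing the antimeridian.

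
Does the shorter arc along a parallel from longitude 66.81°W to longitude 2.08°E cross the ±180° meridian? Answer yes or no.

Signed shortest Δλ = ((2.08 − -66.81 + 180) mod 360) − 180 = 68.89°.
Going east by 68.89° from -66.81° reaches +2.08° without touching 180°.

No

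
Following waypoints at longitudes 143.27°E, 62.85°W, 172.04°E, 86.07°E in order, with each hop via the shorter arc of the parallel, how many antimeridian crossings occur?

Leg 1: +143.27° → -62.85°, shortest Δλ = 153.88° (east) — crosses 180°.
Leg 2: -62.85° → +172.04°, shortest Δλ = -125.11° (west) — crosses 180°.
Leg 3: +172.04° → +86.07°, shortest Δλ = -85.97° (west) — does not cross 180°.
Total crossings: 2.

2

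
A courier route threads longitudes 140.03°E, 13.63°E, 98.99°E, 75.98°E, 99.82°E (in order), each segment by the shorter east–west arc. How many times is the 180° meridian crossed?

Leg 1: +140.03° → +13.63°, shortest Δλ = -126.4° (west) — does not cross 180°.
Leg 2: +13.63° → +98.99°, shortest Δλ = 85.36° (east) — does not cross 180°.
Leg 3: +98.99° → +75.98°, shortest Δλ = -23.01° (west) — does not cross 180°.
Leg 4: +75.98° → +99.82°, shortest Δλ = 23.84° (east) — does not cross 180°.
Total crossings: 0.

0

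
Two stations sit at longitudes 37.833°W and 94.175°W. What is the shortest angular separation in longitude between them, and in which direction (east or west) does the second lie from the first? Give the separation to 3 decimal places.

Raw difference: -94.175 − -37.833 = -56.342°.
Normalise into (−180°, 180°]: -56.342° stays -56.342°.
Negative ⇒ the second point lies to the west; separation 56.342°.

56.342° west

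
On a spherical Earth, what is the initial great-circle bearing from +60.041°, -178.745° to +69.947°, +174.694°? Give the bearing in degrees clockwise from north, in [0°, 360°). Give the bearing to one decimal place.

Δλ = 174.694 − -178.745 = 353.439°; wrapped into (−180°, 180°]: -6.561°.
θ = atan2( sin Δλ · cos φ₂ , cos φ₁ · sin φ₂ − sin φ₁ · cos φ₂ · cos Δλ )
  = atan2(-0.03918, 0.17398) = -12.691° → normalised to [0°, 360°): 347.309°.

347.3°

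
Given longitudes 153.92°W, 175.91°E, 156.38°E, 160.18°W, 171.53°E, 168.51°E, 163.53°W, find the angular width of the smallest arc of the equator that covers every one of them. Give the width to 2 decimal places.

Sort the longitudes: -163.53°, -160.18°, -153.92°, +156.38°, +168.51°, +171.53°, +175.91°.
Eastward gaps between consecutive values (wrapping around): 3.35°, 6.26°, 310.30°, 12.13°, 3.02°, 4.38°, 20.56°.
Largest gap = 310.30° ⇒ minimal covering band is its complement: 360° − 310.30° = 49.70°.
Band runs from +156.38° eastward to -153.92°, crossing the antimeridian.

49.70°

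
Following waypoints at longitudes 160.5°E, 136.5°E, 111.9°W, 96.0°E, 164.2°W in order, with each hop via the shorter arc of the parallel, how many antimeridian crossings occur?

3

Leg 1: +160.5° → +136.5°, shortest Δλ = -24.0° (west) — does not cross 180°.
Leg 2: +136.5° → -111.9°, shortest Δλ = 111.6° (east) — crosses 180°.
Leg 3: -111.9° → +96.0°, shortest Δλ = -152.1° (west) — crosses 180°.
Leg 4: +96.0° → -164.2°, shortest Δλ = 99.8° (east) — crosses 180°.
Total crossings: 3.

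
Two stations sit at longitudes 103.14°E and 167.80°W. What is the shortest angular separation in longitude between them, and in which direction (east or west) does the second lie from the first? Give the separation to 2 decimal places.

Raw difference: -167.80 − 103.14 = -270.94°.
Normalise into (−180°, 180°]: -270.94° + 360° = 89.06°.
Positive ⇒ the second point lies to the east; separation 89.06°.

89.06° east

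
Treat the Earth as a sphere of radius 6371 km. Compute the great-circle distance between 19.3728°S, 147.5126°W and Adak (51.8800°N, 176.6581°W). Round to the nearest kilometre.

Δλ = -176.6581 − -147.5126 = -29.1455°.
Δφ = 51.8800 − -19.3728 = 71.2528°.
a = sin²(Δφ/2) + cos φ₁ · cos φ₂ · sin²(Δλ/2) = 0.376171.
c = 2·atan2(√a, √(1−a)) = 1.32053 rad → d = 6371·c ≈ 8413.12 km.

8413 km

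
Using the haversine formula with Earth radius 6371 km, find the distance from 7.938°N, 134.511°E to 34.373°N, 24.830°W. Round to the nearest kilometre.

14832 km

Δλ = -24.830 − 134.511 = -159.341°.
Δφ = 34.373 − 7.938 = 26.435°.
a = sin²(Δφ/2) + cos φ₁ · cos φ₂ · sin²(Δλ/2) = 0.843468.
c = 2·atan2(√a, √(1−a)) = 2.32806 rad → d = 6371·c ≈ 14832.07 km.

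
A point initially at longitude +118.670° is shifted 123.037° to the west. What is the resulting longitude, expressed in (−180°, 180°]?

-4.367°

Start at +118.670°; shift −123.037° → -4.367°.
-4.367° already lies in (−180°, 180°].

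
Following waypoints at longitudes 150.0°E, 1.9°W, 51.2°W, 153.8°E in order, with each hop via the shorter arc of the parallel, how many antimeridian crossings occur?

Leg 1: +150.0° → -1.9°, shortest Δλ = -151.9° (west) — does not cross 180°.
Leg 2: -1.9° → -51.2°, shortest Δλ = -49.3° (west) — does not cross 180°.
Leg 3: -51.2° → +153.8°, shortest Δλ = -155.0° (west) — crosses 180°.
Total crossings: 1.

1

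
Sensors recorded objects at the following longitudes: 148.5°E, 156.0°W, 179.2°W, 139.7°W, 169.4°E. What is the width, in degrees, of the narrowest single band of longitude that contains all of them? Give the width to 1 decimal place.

71.8°

Sort the longitudes: -179.2°, -156.0°, -139.7°, +148.5°, +169.4°.
Eastward gaps between consecutive values (wrapping around): 23.2°, 16.3°, 288.2°, 20.9°, 11.4°.
Largest gap = 288.2° ⇒ minimal covering band is its complement: 360° − 288.2° = 71.8°.
Band runs from +148.5° eastward to -139.7°, crossing the antimeridian.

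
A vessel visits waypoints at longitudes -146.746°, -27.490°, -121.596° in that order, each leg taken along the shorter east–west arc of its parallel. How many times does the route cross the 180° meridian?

Leg 1: -146.746° → -27.490°, shortest Δλ = 119.256° (east) — does not cross 180°.
Leg 2: -27.490° → -121.596°, shortest Δλ = -94.106° (west) — does not cross 180°.
Total crossings: 0.

0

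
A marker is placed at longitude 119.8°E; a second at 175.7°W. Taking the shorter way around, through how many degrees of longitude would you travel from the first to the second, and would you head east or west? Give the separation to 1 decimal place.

Raw difference: -175.7 − 119.8 = -295.5°.
Normalise into (−180°, 180°]: -295.5° + 360° = 64.5°.
Positive ⇒ the second point lies to the east; separation 64.5°.

64.5° east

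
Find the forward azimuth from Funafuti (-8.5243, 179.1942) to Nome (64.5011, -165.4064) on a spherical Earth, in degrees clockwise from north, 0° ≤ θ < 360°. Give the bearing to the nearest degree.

Δλ = -165.4064 − 179.1942 = -344.6006°; wrapped into (−180°, 180°]: 15.3994°.
θ = atan2( sin Δλ · cos φ₂ , cos φ₁ · sin φ₂ − sin φ₁ · cos φ₂ · cos Δλ )
  = atan2(0.11432, 0.95414) = 6.832° → normalised to [0°, 360°): 6.832°.

7°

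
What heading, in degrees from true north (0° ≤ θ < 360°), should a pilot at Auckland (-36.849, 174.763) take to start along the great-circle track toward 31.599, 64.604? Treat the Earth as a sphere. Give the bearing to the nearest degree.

Δλ = 64.604 − 174.763 = -110.159°.
θ = atan2( sin Δλ · cos φ₂ , cos φ₁ · sin φ₂ − sin φ₁ · cos φ₂ · cos Δλ )
  = atan2(-0.79956, 0.24326) = -73.078° → normalised to [0°, 360°): 286.922°.

287°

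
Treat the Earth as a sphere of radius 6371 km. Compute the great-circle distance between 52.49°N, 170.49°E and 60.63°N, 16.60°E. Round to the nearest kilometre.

7224 km

Δλ = 16.60 − 170.49 = -153.89°.
Δφ = 60.63 − 52.49 = 8.14°.
a = sin²(Δφ/2) + cos φ₁ · cos φ₂ · sin²(Δλ/2) = 0.288433.
c = 2·atan2(√a, √(1−a)) = 1.13390 rad → d = 6371·c ≈ 7224.05 km.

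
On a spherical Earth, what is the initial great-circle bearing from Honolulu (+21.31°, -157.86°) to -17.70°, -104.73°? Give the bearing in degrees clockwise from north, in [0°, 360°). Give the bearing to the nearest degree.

123°

Δλ = -104.73 − -157.86 = 53.13°.
θ = atan2( sin Δλ · cos φ₂ , cos φ₁ · sin φ₂ − sin φ₁ · cos φ₂ · cos Δλ )
  = atan2(0.76213, -0.49097) = 122.790° → normalised to [0°, 360°): 122.790°.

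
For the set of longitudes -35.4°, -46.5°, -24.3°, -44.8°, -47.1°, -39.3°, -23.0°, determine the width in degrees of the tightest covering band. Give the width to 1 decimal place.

Sort the longitudes: -47.1°, -46.5°, -44.8°, -39.3°, -35.4°, -24.3°, -23.0°.
Eastward gaps between consecutive values (wrapping around): 0.6°, 1.7°, 5.5°, 3.9°, 11.1°, 1.3°, 335.9°.
Largest gap = 335.9° ⇒ minimal covering band is its complement: 360° − 335.9° = 24.1°.
Band runs from -47.1° eastward to -23.0°.

24.1°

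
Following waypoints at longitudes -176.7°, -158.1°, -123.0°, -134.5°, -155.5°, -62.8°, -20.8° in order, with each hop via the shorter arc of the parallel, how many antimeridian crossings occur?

Leg 1: -176.7° → -158.1°, shortest Δλ = 18.6° (east) — does not cross 180°.
Leg 2: -158.1° → -123.0°, shortest Δλ = 35.1° (east) — does not cross 180°.
Leg 3: -123.0° → -134.5°, shortest Δλ = -11.5° (west) — does not cross 180°.
Leg 4: -134.5° → -155.5°, shortest Δλ = -21.0° (west) — does not cross 180°.
Leg 5: -155.5° → -62.8°, shortest Δλ = 92.7° (east) — does not cross 180°.
Leg 6: -62.8° → -20.8°, shortest Δλ = 42.0° (east) — does not cross 180°.
Total crossings: 0.

0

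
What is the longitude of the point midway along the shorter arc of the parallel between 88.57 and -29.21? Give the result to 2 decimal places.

+29.68°

Signed shortest Δλ from +88.57° to -29.21° is -117.78°.
Midpoint longitude = +88.57° + (-117.78°)/2 = +88.57° − 58.89° = +29.68°.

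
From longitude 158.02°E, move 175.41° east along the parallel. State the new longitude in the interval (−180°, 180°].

26.57°W

Start at +158.02°; shift +175.41° → +333.43°.
+333.43° lies outside (−180°, 180°]; subtract 360° → -26.57°.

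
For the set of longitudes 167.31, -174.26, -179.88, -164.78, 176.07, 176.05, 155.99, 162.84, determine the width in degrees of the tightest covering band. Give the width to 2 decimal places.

Sort the longitudes: -179.88°, -174.26°, -164.78°, +155.99°, +162.84°, +167.31°, +176.05°, +176.07°.
Eastward gaps between consecutive values (wrapping around): 5.62°, 9.48°, 320.77°, 6.85°, 4.47°, 8.74°, 0.02°, 4.05°.
Largest gap = 320.77° ⇒ minimal covering band is its complement: 360° − 320.77° = 39.23°.
Band runs from +155.99° eastward to -164.78°, crossing the antimeridian.

39.23°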